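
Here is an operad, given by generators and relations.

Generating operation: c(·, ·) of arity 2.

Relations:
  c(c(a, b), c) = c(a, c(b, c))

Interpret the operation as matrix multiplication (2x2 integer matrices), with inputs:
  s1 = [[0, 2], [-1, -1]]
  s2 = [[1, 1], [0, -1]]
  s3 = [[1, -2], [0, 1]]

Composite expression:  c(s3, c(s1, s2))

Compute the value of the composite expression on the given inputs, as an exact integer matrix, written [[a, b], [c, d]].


[[2, -2], [-1, 0]]

c(s1, s2) = [[0, -2], [-1, 0]]
c(s3, c(s1, s2)) = [[2, -2], [-1, 0]]


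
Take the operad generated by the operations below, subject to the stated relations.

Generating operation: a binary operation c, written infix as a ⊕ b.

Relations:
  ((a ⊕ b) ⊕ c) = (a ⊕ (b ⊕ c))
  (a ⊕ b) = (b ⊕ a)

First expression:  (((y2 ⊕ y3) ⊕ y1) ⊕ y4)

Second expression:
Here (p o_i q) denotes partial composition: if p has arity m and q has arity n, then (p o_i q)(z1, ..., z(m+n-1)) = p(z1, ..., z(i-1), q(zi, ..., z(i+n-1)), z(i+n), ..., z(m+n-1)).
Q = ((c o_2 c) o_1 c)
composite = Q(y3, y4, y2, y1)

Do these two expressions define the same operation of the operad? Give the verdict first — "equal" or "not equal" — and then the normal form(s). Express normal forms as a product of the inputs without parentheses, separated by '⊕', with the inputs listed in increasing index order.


equal — both sides give y1 ⊕ y2 ⊕ y3 ⊕ y4


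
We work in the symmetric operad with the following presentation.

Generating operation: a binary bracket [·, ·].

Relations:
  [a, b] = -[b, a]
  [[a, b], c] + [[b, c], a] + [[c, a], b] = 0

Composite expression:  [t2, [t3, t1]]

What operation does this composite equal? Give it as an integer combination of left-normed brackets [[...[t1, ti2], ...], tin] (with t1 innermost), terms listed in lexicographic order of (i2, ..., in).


[[t1, t3], t2]

Left-normed coefficients sit on the t1-initial expansion words.
Composite bracket: [t2, [t3, t1]]
Expanding via [a, b] = ab - ba: 4 signed words (2^2 = 4).
Words beginning with t1 determine it all:
  from t1t3t2, sign +1: term +[[t1, t3], t2]


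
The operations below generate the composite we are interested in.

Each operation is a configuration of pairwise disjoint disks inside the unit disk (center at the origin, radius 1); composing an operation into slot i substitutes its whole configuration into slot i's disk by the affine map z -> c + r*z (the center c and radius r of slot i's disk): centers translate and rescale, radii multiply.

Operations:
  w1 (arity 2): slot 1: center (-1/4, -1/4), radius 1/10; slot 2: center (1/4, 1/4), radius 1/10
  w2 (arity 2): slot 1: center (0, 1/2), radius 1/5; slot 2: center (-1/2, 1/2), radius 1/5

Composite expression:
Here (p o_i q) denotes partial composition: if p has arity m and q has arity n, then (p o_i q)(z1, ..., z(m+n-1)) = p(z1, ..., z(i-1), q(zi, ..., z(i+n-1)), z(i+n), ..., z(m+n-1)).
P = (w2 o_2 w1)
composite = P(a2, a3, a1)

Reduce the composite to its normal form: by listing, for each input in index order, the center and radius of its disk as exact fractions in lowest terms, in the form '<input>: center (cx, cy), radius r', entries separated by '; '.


Each a-disk chains the slot maps above it in w2; radii multiply.
for a2, the 1-step affine chain lands on center (0, 1/2), radius 1/5
for a3, the 2-step affine chain lands on center (-11/20, 9/20), radius 1/50
for a1, the 2-step affine chain lands on center (-9/20, 11/20), radius 1/50

a1: center (-9/20, 11/20), radius 1/50; a2: center (0, 1/2), radius 1/5; a3: center (-11/20, 9/20), radius 1/50


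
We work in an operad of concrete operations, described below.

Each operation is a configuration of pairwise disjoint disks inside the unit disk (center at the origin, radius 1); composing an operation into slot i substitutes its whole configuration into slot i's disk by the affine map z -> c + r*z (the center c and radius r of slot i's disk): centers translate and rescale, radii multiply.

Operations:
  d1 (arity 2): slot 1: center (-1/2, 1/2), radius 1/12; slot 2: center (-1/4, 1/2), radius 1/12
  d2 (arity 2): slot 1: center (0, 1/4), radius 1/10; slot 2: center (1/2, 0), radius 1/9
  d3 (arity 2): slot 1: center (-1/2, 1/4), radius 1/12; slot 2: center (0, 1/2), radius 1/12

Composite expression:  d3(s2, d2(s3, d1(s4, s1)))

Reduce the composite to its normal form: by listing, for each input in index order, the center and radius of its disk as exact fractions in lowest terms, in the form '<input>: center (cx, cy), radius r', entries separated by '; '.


Each s-disk chains the slot maps above it in d3; radii multiply.
s2: after 1 affine step, its disk has center (-1/2, 1/4), radius 1/12
s3: after 2 affine steps, its disk has center (0, 25/48), radius 1/120
s4: after 3 affine steps, its disk has center (1/27, 109/216), radius 1/1296
s1: after 3 affine steps, its disk has center (17/432, 109/216), radius 1/1296

s1: center (17/432, 109/216), radius 1/1296; s2: center (-1/2, 1/4), radius 1/12; s3: center (0, 25/48), radius 1/120; s4: center (1/27, 109/216), radius 1/1296


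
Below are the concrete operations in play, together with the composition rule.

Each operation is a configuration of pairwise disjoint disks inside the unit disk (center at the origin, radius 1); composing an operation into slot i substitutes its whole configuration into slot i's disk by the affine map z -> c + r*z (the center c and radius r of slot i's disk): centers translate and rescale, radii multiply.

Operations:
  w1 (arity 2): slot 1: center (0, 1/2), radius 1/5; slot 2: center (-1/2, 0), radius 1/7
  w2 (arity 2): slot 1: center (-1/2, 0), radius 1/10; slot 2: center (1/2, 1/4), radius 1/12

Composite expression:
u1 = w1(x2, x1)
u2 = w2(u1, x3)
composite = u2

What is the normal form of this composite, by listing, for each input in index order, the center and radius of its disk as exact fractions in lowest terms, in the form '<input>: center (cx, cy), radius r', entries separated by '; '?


x1: center (-11/20, 0), radius 1/70; x2: center (-1/2, 1/20), radius 1/50; x3: center (1/2, 1/4), radius 1/12

Follow each x-input down from w2: c' goes to c + r*c', radius to r*r'.
tracing x2 down its 2-map path: center (-1/2, 1/20), radius 1/50
tracing x1 down its 2-map path: center (-11/20, 0), radius 1/70
tracing x3 down its 1-map path: center (1/2, 1/4), radius 1/12


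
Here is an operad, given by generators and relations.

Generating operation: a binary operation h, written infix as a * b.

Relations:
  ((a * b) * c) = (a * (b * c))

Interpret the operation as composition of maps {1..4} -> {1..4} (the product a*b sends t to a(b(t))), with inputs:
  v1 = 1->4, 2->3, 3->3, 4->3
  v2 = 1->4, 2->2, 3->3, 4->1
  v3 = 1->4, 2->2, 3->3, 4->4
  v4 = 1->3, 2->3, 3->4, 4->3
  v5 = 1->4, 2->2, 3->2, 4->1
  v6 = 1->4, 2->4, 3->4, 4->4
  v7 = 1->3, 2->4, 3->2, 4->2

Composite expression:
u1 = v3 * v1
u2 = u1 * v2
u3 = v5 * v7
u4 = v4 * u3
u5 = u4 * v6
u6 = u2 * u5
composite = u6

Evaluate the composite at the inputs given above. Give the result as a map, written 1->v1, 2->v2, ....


1->3, 2->3, 3->3, 4->3

(v3 * v1) = 1->4, 2->3, 3->3, 4->3
((v3 * v1) * v2) = 1->3, 2->3, 3->3, 4->4
(v5 * v7) = 1->2, 2->1, 3->2, 4->2
(v4 * (v5 * v7)) = 1->3, 2->3, 3->3, 4->3
((v4 * (v5 * v7)) * v6) = 1->3, 2->3, 3->3, 4->3
(((v3 * v1) * v2) * ((v4 * (v5 * v7)) * v6)) = 1->3, 2->3, 3->3, 4->3


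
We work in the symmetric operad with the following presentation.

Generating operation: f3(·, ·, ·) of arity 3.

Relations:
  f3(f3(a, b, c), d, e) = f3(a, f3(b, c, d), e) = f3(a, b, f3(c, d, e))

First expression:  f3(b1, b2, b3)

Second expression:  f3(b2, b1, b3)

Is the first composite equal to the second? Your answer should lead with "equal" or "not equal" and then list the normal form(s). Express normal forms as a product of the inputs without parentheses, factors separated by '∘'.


not equal; the first gives b1 ∘ b2 ∘ b3 and the second b2 ∘ b1 ∘ b3

In normal form, the first expression is b1 ∘ b2 ∘ b3
In normal form, the second expression is b2 ∘ b1 ∘ b3
Distinct normal forms: not equal.


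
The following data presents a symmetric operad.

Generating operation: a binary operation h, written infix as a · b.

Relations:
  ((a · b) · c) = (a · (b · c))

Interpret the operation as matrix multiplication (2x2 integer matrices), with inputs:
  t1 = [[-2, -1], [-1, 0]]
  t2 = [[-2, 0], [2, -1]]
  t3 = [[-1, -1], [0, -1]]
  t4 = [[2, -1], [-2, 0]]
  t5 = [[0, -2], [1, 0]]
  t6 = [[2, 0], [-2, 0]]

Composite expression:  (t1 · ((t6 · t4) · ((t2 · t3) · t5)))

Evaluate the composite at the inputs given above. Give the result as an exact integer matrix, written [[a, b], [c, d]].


[[-10, 24], [-10, 24]]

(t6 · t4) = [[4, -2], [-4, 2]]
(t2 · t3) = [[2, 2], [-2, -1]]
((t2 · t3) · t5) = [[2, -4], [-1, 4]]
((t6 · t4) · ((t2 · t3) · t5)) = [[10, -24], [-10, 24]]
(t1 · ((t6 · t4) · ((t2 · t3) · t5))) = [[-10, 24], [-10, 24]]


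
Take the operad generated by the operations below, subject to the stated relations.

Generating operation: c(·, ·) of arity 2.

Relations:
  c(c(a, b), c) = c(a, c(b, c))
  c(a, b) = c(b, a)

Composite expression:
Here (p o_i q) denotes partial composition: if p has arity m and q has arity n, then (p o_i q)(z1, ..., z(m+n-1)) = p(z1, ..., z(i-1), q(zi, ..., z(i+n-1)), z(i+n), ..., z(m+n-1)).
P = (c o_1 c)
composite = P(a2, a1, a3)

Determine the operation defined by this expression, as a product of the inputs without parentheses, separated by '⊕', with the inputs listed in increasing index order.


a1 ⊕ a2 ⊕ a3

Key point: c commutes, so take the a-inputs in any fixed order.
c(a2, a1) reduces to a2 ⊕ a1
c(c(a2, a1), a3) reduces to a2 ⊕ a1 ⊕ a3
commutativity sorts the factors: a1 ⊕ a2 ⊕ a3


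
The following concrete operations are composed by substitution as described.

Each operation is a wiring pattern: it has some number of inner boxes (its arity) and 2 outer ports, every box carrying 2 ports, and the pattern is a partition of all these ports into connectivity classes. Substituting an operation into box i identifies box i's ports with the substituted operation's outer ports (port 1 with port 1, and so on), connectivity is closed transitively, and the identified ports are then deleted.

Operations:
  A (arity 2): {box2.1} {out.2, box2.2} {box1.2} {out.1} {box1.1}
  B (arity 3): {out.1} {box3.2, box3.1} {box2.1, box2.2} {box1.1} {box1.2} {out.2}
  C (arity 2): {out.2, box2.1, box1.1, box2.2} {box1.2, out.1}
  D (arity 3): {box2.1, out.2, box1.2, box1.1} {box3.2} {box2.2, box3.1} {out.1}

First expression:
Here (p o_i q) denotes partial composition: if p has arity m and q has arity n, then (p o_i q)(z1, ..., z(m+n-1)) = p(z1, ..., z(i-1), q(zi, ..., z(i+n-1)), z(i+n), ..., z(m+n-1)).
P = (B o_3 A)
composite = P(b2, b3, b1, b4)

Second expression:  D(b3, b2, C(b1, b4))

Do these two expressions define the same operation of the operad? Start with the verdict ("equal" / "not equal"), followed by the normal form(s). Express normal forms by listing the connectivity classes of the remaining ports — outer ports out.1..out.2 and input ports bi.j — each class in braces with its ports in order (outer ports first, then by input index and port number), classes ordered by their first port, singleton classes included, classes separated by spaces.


not equal: they reduce to {out.1} {out.2} {b1.1} {b1.2} {b2.1} {b2.2} {b3.1, b3.2} {b4.1} {b4.2} and {out.1} {out.2, b2.1, b3.1, b3.2} {b1.1, b4.1, b4.2} {b1.2, b2.2}


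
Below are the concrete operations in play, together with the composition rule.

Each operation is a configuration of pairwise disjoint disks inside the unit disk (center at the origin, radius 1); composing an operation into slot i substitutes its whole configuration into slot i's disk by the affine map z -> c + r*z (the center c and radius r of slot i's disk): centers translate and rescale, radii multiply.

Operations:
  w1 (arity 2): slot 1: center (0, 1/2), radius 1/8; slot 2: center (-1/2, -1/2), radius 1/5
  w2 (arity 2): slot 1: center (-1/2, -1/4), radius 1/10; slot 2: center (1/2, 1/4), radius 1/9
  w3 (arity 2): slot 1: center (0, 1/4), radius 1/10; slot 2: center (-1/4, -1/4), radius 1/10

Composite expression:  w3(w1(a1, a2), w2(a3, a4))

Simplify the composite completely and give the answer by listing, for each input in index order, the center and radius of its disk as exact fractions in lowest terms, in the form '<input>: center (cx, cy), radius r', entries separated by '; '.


Follow each a-input down from w3: c' goes to c + r*c', radius to r*r'.
for a1, the 2-step affine chain lands on center (0, 3/10), radius 1/80
for a2, the 2-step affine chain lands on center (-1/20, 1/5), radius 1/50
for a3, the 2-step affine chain lands on center (-3/10, -11/40), radius 1/100
for a4, the 2-step affine chain lands on center (-1/5, -9/40), radius 1/90

a1: center (0, 3/10), radius 1/80; a2: center (-1/20, 1/5), radius 1/50; a3: center (-3/10, -11/40), radius 1/100; a4: center (-1/5, -9/40), radius 1/90


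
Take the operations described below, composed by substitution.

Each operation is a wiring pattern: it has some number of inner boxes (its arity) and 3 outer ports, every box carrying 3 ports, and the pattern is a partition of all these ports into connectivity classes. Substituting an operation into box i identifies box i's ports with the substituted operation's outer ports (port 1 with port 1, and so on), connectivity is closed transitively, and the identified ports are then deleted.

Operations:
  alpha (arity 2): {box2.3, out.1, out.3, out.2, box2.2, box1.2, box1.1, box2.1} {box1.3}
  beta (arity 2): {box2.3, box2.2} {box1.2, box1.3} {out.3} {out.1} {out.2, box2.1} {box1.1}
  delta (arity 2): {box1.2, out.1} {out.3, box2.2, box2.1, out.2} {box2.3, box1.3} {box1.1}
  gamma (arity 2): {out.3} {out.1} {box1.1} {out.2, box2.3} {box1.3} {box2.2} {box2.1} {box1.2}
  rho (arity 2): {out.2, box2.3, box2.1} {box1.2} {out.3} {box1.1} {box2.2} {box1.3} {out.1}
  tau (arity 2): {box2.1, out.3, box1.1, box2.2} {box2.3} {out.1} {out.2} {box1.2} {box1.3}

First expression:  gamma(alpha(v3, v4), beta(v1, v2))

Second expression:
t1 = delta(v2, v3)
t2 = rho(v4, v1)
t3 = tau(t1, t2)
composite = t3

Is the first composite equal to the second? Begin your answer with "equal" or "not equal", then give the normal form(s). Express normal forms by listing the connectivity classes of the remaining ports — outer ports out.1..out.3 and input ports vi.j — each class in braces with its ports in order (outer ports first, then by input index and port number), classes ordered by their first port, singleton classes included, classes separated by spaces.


not equal: they reduce to {out.1} {out.2} {out.3} {v1.1} {v1.2, v1.3} {v2.1} {v2.2, v2.3} {v3.1, v3.2, v4.1, v4.2, v4.3} {v3.3} and {out.1} {out.2} {out.3, v1.1, v1.3, v2.2} {v1.2} {v2.1} {v2.3, v3.3} {v3.1, v3.2} {v4.1} {v4.2} {v4.3}

The first expression, normalized: {out.1} {out.2} {out.3} {v1.1} {v1.2, v1.3} {v2.1} {v2.2, v2.3} {v3.1, v3.2, v4.1, v4.2, v4.3} {v3.3}
The second expression, normalized: {out.1} {out.2} {out.3, v1.1, v1.3, v2.2} {v1.2} {v2.1} {v2.3, v3.3} {v3.1, v3.2} {v4.1} {v4.2} {v4.3}
Distinct normal forms: not equal.


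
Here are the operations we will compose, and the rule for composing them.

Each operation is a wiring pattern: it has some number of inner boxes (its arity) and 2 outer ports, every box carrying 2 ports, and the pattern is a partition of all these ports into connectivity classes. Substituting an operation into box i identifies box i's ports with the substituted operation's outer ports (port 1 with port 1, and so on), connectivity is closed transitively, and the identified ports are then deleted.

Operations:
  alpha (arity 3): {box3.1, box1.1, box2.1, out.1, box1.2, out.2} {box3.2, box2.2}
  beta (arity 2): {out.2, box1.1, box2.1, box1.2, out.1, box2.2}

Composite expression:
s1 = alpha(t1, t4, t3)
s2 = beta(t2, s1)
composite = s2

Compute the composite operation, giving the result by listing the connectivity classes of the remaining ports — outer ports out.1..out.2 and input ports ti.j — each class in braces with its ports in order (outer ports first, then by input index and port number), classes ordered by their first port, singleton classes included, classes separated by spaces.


{out.1, out.2, t1.1, t1.2, t2.1, t2.2, t3.1, t4.1} {t3.2, t4.2}


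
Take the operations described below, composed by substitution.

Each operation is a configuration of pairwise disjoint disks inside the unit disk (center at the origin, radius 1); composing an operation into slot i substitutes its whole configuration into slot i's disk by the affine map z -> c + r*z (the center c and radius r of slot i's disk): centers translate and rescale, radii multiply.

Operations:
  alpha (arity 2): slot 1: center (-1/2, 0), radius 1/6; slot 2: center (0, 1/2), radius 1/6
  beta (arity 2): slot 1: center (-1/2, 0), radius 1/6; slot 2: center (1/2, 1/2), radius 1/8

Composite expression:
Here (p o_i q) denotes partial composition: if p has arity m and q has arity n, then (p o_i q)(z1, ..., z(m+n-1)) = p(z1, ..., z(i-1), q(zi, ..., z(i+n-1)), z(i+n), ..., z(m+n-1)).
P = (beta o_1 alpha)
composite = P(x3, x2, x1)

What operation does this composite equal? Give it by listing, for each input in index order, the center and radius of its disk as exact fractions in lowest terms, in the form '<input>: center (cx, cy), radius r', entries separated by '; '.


Each x-disk chains the slot maps above it in beta; radii multiply.
input x3: composing its 2 substitution steps yields center (-7/12, 0), radius 1/36
input x2: composing its 2 substitution steps yields center (-1/2, 1/12), radius 1/36
input x1: composing its 1 substitution step yields center (1/2, 1/2), radius 1/8

x1: center (1/2, 1/2), radius 1/8; x2: center (-1/2, 1/12), radius 1/36; x3: center (-7/12, 0), radius 1/36


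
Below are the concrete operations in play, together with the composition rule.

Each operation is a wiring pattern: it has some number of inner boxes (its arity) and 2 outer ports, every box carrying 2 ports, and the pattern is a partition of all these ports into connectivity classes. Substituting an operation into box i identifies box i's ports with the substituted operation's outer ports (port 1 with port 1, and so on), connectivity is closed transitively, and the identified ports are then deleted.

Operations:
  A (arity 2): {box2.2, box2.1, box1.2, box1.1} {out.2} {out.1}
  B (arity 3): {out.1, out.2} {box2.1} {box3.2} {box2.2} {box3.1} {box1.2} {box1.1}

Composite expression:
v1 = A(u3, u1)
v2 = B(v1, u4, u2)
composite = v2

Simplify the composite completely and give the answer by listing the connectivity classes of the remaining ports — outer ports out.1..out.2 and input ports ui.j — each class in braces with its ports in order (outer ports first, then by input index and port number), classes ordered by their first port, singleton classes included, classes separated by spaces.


Connectivity passes through glued B-boundaries; trace each wire chain.
composing A on (u3, u1), with out.j its own outer ports: {out.1} {out.2} {u1.1, u1.2, u3.1, u3.2}
composing B on (u3, u1, u4, u2), with out.j its own outer ports: {out.1, out.2} {u1.1, u1.2, u3.1, u3.2} {u2.1} {u2.2} {u4.1} {u4.2}

{out.1, out.2} {u1.1, u1.2, u3.1, u3.2} {u2.1} {u2.2} {u4.1} {u4.2}


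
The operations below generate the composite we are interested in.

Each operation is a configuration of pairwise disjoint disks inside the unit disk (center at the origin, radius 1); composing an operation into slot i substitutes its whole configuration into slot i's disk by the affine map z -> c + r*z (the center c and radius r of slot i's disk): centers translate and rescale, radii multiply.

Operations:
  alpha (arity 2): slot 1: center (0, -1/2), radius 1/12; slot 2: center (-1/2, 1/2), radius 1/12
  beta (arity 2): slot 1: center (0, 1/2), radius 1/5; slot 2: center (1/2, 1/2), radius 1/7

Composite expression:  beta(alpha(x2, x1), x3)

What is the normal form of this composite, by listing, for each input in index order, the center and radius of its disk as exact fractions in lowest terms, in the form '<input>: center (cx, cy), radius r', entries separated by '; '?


x1: center (-1/10, 3/5), radius 1/60; x2: center (0, 2/5), radius 1/60; x3: center (1/2, 1/2), radius 1/7


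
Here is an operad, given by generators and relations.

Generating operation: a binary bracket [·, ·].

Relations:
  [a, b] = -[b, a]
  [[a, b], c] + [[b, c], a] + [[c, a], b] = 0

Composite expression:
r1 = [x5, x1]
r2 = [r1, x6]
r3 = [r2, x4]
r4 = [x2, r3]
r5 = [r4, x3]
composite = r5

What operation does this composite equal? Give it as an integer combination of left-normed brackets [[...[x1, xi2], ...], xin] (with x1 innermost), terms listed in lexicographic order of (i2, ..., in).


Antisymmetry and Jacobi reduce to x1-anchored left-normed brackets.
Composite bracket: [[x2, [[[x5, x1], x6], x4]], x3]
Expanding via [a, b] = ab - ba: 32 signed words (2^5 = 32).
Coefficients come from the x1-initial words:
  x1x5x6x4x2x3 appears with sign +1, giving the term +[[[[[x1, x5], x6], x4], x2], x3]

[[[[[x1, x5], x6], x4], x2], x3]


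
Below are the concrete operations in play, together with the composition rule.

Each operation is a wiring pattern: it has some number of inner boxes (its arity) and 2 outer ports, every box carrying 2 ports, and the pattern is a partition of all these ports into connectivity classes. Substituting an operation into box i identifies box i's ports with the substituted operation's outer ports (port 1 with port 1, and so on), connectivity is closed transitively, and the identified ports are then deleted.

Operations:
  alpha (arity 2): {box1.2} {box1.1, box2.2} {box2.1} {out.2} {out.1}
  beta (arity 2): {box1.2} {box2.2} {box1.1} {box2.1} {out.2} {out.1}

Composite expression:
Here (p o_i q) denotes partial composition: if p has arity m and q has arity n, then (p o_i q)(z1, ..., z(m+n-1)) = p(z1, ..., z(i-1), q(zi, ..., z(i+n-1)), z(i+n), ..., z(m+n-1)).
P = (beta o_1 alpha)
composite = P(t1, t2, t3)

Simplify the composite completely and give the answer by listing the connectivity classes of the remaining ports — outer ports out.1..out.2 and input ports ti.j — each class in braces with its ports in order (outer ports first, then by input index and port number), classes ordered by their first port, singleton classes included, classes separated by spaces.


Treat the ports identified at beta as solder joints: merge, then drop.
through alpha, on inputs (t1, t2): {out.1} {out.2} {t1.1, t2.2} {t1.2} {t2.1} (out.j = stage outer ports)
through beta, on inputs (t1, t2, t3): {out.1} {out.2} {t1.1, t2.2} {t1.2} {t2.1} {t3.1} {t3.2} (out.j = stage outer ports)

{out.1} {out.2} {t1.1, t2.2} {t1.2} {t2.1} {t3.1} {t3.2}


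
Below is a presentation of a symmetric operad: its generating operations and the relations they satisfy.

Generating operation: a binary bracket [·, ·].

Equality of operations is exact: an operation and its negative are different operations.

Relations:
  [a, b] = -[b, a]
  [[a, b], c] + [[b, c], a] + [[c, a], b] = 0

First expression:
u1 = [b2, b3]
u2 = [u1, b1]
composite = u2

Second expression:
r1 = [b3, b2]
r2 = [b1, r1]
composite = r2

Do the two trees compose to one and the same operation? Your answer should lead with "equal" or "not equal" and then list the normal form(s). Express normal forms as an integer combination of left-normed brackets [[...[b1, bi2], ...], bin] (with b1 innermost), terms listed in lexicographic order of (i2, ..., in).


equal; both compose to -[[b1, b2], b3] + [[b1, b3], b2]

The first composite normalizes to -[[b1, b2], b3] + [[b1, b3], b2]
The second composite normalizes to -[[b1, b2], b3] + [[b1, b3], b2]
The forms coincide; equal.


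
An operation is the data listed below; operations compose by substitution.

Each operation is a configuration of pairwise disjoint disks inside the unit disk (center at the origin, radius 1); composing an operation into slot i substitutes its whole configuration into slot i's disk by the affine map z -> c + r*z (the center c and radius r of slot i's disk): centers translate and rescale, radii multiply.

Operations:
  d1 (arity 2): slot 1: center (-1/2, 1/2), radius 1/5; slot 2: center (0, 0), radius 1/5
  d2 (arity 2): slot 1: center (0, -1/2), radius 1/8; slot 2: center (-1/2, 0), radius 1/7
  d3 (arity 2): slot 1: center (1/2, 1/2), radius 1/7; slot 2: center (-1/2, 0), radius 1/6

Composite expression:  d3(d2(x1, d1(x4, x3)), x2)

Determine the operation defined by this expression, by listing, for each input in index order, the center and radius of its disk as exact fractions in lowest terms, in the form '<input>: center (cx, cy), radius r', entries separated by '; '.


Below d3, radii multiply path by path; the x-disk centers shift.
input x1: composing its 2 substitution steps yields center (1/2, 3/7), radius 1/56
input x4: composing its 3 substitution steps yields center (41/98, 25/49), radius 1/245
input x3: composing its 3 substitution steps yields center (3/7, 1/2), radius 1/245
input x2: composing its 1 substitution step yields center (-1/2, 0), radius 1/6

x1: center (1/2, 3/7), radius 1/56; x2: center (-1/2, 0), radius 1/6; x3: center (3/7, 1/2), radius 1/245; x4: center (41/98, 25/49), radius 1/245


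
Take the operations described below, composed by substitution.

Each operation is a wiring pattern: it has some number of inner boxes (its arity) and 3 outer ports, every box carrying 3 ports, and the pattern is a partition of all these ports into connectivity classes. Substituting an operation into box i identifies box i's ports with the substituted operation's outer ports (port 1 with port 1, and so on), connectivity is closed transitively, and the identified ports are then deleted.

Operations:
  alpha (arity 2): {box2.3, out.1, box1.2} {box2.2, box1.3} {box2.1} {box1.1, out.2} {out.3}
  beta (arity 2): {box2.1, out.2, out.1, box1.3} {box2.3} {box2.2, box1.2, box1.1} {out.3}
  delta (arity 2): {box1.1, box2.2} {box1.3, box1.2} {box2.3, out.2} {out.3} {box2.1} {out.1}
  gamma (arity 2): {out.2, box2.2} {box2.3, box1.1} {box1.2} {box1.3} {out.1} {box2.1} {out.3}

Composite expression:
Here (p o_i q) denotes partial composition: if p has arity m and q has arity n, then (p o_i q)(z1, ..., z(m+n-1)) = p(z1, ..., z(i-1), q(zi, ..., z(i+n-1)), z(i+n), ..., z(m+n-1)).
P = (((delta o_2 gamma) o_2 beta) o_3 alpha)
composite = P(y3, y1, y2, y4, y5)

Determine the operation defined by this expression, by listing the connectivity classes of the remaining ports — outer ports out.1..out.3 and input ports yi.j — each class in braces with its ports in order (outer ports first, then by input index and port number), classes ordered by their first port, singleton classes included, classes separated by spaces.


{out.1} {out.2} {out.3} {y1.1, y1.2, y2.1} {y1.3, y2.2, y4.3, y5.3} {y2.3, y4.2} {y3.1, y5.2} {y3.2, y3.3} {y4.1} {y5.1}

Two ports join when wires chain via delta-identified ports.
the subtree at alpha composes to {out.1, y2.2, y4.3} {out.2, y2.1} {out.3} {y2.3, y4.2} {y4.1} on (y2, y4); out.j = own outer ports
the subtree at beta composes to {out.1, out.2, y1.3, y2.2, y4.3} {out.3} {y1.1, y1.2, y2.1} {y2.3, y4.2} {y4.1} on (y1, y2, y4); out.j = own outer ports
the subtree at gamma composes to {out.1} {out.2, y5.2} {out.3} {y1.1, y1.2, y2.1} {y1.3, y2.2, y4.3, y5.3} {y2.3, y4.2} {y4.1} {y5.1} on (y1, y2, y4, y5); out.j = own outer ports
the subtree at delta composes to {out.1} {out.2} {out.3} {y1.1, y1.2, y2.1} {y1.3, y2.2, y4.3, y5.3} {y2.3, y4.2} {y3.1, y5.2} {y3.2, y3.3} {y4.1} {y5.1} on (y3, y1, y2, y4, y5); out.j = own outer ports


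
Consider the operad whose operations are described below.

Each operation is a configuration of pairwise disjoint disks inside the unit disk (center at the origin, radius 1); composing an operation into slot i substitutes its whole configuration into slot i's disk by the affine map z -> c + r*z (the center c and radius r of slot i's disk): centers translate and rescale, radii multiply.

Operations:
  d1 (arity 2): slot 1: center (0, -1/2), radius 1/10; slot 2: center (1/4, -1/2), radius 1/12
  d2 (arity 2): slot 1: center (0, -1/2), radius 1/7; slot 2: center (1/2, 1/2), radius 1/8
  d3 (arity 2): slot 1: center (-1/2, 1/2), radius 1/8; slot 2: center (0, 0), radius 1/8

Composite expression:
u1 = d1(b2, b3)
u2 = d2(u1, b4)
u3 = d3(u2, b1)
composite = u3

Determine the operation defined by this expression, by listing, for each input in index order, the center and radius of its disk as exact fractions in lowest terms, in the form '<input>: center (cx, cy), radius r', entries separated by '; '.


b1: center (0, 0), radius 1/8; b2: center (-1/2, 3/7), radius 1/560; b3: center (-111/224, 3/7), radius 1/672; b4: center (-7/16, 9/16), radius 1/64


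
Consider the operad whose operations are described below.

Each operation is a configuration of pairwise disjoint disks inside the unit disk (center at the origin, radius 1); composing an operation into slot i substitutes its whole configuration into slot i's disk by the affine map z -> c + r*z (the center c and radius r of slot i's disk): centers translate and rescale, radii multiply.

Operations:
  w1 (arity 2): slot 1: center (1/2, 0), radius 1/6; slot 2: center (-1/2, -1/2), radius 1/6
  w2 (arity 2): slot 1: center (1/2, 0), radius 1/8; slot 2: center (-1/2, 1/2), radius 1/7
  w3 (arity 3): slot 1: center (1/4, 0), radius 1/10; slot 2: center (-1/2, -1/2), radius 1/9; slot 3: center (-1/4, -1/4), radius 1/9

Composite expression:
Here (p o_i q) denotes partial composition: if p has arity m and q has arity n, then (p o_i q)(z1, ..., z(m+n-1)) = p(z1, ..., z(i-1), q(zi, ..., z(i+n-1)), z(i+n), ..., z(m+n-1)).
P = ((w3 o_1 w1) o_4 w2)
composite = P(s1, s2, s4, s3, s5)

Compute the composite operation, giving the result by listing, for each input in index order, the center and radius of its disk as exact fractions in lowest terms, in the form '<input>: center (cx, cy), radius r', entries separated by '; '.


Follow each s-input down from w3: c' goes to c + r*c', radius to r*r'.
tracing s1 down its 2-map path: center (3/10, 0), radius 1/60
tracing s2 down its 2-map path: center (1/5, -1/20), radius 1/60
tracing s4 down its 1-map path: center (-1/2, -1/2), radius 1/9
tracing s3 down its 2-map path: center (-7/36, -1/4), radius 1/72
tracing s5 down its 2-map path: center (-11/36, -7/36), radius 1/63

s1: center (3/10, 0), radius 1/60; s2: center (1/5, -1/20), radius 1/60; s3: center (-7/36, -1/4), radius 1/72; s4: center (-1/2, -1/2), radius 1/9; s5: center (-11/36, -7/36), radius 1/63


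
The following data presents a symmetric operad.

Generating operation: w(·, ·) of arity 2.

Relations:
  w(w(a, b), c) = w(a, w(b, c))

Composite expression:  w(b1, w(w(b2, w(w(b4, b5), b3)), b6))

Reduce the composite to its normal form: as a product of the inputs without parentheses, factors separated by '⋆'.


b1 ⋆ b2 ⋆ b4 ⋆ b5 ⋆ b3 ⋆ b6

Under associativity of w, the answer is the b's in reading order.
w(b4, b5) collapses to b4 ⋆ b5
w(w(b4, b5), b3) collapses to b4 ⋆ b5 ⋆ b3
w(b2, w(w(b4, b5), b3)) collapses to b2 ⋆ b4 ⋆ b5 ⋆ b3
w(w(b2, w(w(b4, b5), b3)), b6) collapses to b2 ⋆ b4 ⋆ b5 ⋆ b3 ⋆ b6
w(b1, w(w(b2, w(w(b4, b5), b3)), b6)) collapses to b1 ⋆ b2 ⋆ b4 ⋆ b5 ⋆ b3 ⋆ b6


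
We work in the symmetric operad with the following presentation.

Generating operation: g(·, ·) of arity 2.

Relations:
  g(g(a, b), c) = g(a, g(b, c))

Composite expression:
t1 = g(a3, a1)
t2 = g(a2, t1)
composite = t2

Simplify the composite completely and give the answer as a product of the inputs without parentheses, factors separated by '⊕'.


a2 ⊕ a3 ⊕ a1

Associativity of g dissolves the nesting; only the a-input order survives.
g(a3, a1) unparenthesizes to a3 ⊕ a1
g(a2, g(a3, a1)) unparenthesizes to a2 ⊕ a3 ⊕ a1


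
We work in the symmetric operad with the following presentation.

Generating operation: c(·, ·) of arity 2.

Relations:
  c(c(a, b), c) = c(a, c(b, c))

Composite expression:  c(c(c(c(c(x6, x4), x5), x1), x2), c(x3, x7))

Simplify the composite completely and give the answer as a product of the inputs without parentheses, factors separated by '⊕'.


x6 ⊕ x4 ⊕ x5 ⊕ x1 ⊕ x2 ⊕ x3 ⊕ x7


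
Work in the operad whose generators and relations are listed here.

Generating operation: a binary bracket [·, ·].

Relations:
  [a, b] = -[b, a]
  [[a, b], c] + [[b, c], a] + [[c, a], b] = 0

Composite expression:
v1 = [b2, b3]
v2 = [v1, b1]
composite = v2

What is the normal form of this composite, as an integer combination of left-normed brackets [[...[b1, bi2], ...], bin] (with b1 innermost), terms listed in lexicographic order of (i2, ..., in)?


-[[b1, b2], b3] + [[b1, b3], b2]

In the tensor algebra, words opening b1 carry the b1-anchored form.
Composite bracket: [[b2, b3], b1]
Under [a, b] = ab - ba we get 4 signed associative words (2^2 = 4).
Only words starting with b1 matter:
  from b1b2b3, sign -1: term -[[b1, b2], b3]
  from b1b3b2, sign +1: term +[[b1, b3], b2]


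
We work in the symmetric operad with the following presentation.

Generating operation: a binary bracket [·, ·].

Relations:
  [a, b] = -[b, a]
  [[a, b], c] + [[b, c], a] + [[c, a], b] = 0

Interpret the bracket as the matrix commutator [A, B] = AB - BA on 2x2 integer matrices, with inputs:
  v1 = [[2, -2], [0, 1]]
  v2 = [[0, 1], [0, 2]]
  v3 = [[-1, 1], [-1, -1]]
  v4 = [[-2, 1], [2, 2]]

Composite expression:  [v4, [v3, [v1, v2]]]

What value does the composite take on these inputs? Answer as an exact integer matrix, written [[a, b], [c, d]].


[[0, 6], [-12, 0]]

[v1, v2] = [[0, -3], [0, 0]]
[v3, [v1, v2]] = [[-3, 0], [0, 3]]
[v4, [v3, [v1, v2]]] = [[0, 6], [-12, 0]]


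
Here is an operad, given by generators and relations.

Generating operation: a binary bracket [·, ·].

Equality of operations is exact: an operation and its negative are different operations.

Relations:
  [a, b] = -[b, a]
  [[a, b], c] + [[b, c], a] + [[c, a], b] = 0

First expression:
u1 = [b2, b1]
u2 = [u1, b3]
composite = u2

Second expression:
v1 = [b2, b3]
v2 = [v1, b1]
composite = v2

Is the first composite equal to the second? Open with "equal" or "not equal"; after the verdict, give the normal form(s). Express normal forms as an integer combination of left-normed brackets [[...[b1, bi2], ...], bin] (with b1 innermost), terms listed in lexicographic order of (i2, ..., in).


not equal; first: -[[b1, b2], b3]; second: -[[b1, b2], b3] + [[b1, b3], b2]

The first expression reduces to -[[b1, b2], b3]
The second expression reduces to -[[b1, b2], b3] + [[b1, b3], b2]
The forms do not match — not equal.


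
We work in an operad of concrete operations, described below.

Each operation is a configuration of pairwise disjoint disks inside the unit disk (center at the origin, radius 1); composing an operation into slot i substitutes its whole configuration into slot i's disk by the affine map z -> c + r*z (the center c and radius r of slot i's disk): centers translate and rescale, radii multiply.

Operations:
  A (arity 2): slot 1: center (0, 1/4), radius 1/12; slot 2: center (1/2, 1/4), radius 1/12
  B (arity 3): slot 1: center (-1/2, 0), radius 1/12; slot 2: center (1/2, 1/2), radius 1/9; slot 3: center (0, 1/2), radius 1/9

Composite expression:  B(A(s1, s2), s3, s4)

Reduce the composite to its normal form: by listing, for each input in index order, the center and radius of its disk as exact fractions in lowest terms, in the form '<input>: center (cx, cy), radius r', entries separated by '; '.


s1: center (-1/2, 1/48), radius 1/144; s2: center (-11/24, 1/48), radius 1/144; s3: center (1/2, 1/2), radius 1/9; s4: center (0, 1/2), radius 1/9

Below B, radii multiply path by path; the s-disk centers shift.
s1: after 2 affine steps, its disk has center (-1/2, 1/48), radius 1/144
s2: after 2 affine steps, its disk has center (-11/24, 1/48), radius 1/144
s3: after 1 affine step, its disk has center (1/2, 1/2), radius 1/9
s4: after 1 affine step, its disk has center (0, 1/2), radius 1/9


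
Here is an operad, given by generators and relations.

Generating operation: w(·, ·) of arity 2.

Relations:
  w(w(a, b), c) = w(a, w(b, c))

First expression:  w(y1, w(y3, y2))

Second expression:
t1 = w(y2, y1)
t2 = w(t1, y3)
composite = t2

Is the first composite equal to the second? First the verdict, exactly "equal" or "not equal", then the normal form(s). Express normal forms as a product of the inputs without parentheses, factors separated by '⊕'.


not equal — first y1 ⊕ y3 ⊕ y2, second y2 ⊕ y1 ⊕ y3

The first composite normalizes to y1 ⊕ y3 ⊕ y2
The second composite normalizes to y2 ⊕ y1 ⊕ y3
The forms do not match — not equal.


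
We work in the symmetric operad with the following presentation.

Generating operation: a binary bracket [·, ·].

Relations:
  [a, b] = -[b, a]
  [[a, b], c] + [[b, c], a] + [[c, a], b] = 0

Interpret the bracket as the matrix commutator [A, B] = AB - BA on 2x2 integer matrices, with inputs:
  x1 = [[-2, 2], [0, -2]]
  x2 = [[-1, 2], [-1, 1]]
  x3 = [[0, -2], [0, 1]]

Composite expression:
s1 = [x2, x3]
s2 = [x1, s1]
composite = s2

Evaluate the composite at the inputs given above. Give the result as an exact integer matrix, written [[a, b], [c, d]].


[x2, x3] = [[-2, 6], [1, 2]]
[x1, [x2, x3]] = [[2, 8], [0, -2]]

[[2, 8], [0, -2]]


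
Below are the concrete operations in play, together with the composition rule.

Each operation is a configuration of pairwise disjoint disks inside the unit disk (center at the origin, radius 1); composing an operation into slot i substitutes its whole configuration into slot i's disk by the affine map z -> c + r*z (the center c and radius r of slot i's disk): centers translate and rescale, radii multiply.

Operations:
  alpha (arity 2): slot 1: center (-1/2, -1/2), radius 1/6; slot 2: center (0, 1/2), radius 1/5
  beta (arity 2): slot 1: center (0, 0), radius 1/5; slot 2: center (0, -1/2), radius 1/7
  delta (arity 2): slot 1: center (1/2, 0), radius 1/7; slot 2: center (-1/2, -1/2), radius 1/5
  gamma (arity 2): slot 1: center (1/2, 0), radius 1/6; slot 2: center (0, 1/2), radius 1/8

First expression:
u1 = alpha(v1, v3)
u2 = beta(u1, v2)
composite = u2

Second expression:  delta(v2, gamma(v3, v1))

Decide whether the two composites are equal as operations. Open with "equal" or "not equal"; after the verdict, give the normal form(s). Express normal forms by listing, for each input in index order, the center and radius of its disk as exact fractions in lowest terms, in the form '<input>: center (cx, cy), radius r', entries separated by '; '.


not equal: they reduce to v1: center (-1/10, -1/10), radius 1/30; v2: center (0, -1/2), radius 1/7; v3: center (0, 1/10), radius 1/25 and v1: center (-1/2, -2/5), radius 1/40; v2: center (1/2, 0), radius 1/7; v3: center (-2/5, -1/2), radius 1/30

The first expression, normalized: v1: center (-1/10, -1/10), radius 1/30; v2: center (0, -1/2), radius 1/7; v3: center (0, 1/10), radius 1/25
The second expression, normalized: v1: center (-1/2, -2/5), radius 1/40; v2: center (1/2, 0), radius 1/7; v3: center (-2/5, -1/2), radius 1/30
The normal forms differ: not equal.


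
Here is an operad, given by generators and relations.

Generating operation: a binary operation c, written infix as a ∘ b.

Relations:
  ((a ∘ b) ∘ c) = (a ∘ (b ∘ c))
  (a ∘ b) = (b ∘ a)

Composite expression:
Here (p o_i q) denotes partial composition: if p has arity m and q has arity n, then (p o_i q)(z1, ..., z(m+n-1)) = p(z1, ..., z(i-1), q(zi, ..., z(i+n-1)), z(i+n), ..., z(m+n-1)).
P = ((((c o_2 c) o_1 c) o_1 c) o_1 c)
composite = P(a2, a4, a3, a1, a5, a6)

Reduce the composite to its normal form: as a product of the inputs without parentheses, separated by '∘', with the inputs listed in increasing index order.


a1 ∘ a2 ∘ a3 ∘ a4 ∘ a5 ∘ a6


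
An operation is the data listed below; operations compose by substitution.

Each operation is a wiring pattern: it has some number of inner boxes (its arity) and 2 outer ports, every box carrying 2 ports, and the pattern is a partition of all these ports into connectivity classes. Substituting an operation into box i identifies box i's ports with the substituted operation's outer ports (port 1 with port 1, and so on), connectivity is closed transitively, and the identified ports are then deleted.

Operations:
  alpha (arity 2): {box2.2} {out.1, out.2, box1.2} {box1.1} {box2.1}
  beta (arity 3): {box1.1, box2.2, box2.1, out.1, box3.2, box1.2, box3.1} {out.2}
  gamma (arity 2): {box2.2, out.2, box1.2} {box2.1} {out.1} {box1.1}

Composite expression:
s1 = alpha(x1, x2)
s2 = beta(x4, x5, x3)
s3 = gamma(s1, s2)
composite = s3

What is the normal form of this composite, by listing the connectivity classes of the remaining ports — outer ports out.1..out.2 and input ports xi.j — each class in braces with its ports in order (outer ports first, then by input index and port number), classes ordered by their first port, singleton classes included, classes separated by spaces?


{out.1} {out.2, x1.2} {x1.1} {x2.1} {x2.2} {x3.1, x3.2, x4.1, x4.2, x5.1, x5.2}
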